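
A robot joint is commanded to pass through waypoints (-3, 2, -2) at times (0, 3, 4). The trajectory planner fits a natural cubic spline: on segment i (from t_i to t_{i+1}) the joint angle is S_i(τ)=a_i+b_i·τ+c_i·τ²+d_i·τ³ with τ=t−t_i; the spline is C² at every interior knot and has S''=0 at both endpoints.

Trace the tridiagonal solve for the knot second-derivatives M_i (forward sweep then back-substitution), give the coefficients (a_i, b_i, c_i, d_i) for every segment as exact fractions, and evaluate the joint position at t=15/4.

Δ: Δ0=5/3, Δ1=-4
row 1: diag=8, rhs=-34; c'=1/8, d'=-17/4
back: M1=-17/4
M: M0=0, M1=-17/4, M2=0
seg 0: a=-3, c=M0/2=0, d=(M1−M0)/(6·3)=-17/72, b=Δ0−h0·(2M0+M1)/6=91/24
seg 1: a=2, c=M1/2=-17/8, d=(M2−M1)/(6·1)=17/24, b=Δ1−h1·(2M1+M2)/6=-31/12
t_q=15/4 → seg 1, τ=3/4; S=2+-31/12·τ+-17/8·τ²+17/24·τ³=-427/512

  seg 0: a=-3 b=91/24 c=0 d=-17/72
  seg 1: a=2 b=-31/12 c=-17/8 d=17/24
S(15/4) = -427/512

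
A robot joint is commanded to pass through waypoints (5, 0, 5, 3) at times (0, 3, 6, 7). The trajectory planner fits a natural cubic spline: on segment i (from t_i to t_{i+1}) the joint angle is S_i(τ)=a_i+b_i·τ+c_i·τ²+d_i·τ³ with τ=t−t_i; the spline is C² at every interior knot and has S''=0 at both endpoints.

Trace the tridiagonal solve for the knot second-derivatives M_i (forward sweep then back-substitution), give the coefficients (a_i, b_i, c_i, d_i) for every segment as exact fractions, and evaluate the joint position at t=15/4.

Δ: Δ0=-5/3, Δ1=5/3, Δ2=-2
row 1: diag=12, rhs=20; c'=1/4, d'=5/3
row 2: denom=8−3·1/4=29/4; d'=(-22−3·5/3)/(29/4)=-108/29
back: M2=-108/29
back: M1=5/3−1/4·-108/29=226/87
M: M0=0, M1=226/87, M2=-108/29, M3=0
seg 0: a=5, c=M0/2=0, d=(M1−M0)/(6·3)=113/783, b=Δ0−h0·(2M0+M1)/6=-86/29
seg 1: a=0, c=M1/2=113/87, d=(M2−M1)/(6·3)=-275/783, b=Δ1−h1·(2M1+M2)/6=27/29
seg 2: a=5, c=M2/2=-54/29, d=(M3−M2)/(6·1)=18/29, b=Δ2−h2·(2M2+M3)/6=-22/29
t_q=15/4 → seg 1, τ=3/4; S=0+27/29·τ+113/87·τ²+-275/783·τ³=2377/1856

  seg 0: a=5 b=-86/29 c=0 d=113/783
  seg 1: a=0 b=27/29 c=113/87 d=-275/783
  seg 2: a=5 b=-22/29 c=-54/29 d=18/29
S(15/4) = 2377/1856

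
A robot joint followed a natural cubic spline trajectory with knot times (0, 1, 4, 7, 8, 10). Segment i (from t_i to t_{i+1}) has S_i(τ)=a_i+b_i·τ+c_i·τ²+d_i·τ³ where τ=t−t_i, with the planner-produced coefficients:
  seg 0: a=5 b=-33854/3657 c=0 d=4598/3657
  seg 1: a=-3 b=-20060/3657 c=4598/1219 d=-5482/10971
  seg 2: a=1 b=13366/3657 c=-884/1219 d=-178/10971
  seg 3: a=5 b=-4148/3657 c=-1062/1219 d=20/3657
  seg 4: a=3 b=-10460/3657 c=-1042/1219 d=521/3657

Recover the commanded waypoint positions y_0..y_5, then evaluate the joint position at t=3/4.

y_0=5 y_1=-3 y_2=1 y_3=5 y_4=3 y_5=-5
S(3/4) = -55101/39008

y_0 = S_0(0) = a_0 = 5
y_1 = S_1(0) = a_1 = -3
y_2 = S_2(0) = a_2 = 1
y_3 = S_3(0) = a_3 = 5
y_4 = S_4(0) = a_4 = 3
y_5 = S_4(2) = -5
t_q=3/4 is in segment 0 (τ=3/4); S_0(τ)=-55101/39008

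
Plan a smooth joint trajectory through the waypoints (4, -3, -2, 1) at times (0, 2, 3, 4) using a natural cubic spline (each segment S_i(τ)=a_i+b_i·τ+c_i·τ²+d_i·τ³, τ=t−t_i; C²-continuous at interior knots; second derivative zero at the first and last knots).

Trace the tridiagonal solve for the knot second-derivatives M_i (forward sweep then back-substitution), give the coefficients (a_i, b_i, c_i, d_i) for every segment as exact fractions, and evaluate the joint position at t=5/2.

  seg 0: a=4 b=-225/46 c=0 d=8/23
  seg 1: a=-3 b=-33/46 c=48/23 d=-17/46
  seg 2: a=-2 b=54/23 c=45/46 d=-15/46
S(5/2) = -1061/368

Δ: Δ0=-7/2, Δ1=1, Δ2=3
row 1: diag=6, rhs=27; c'=1/6, d'=9/2
row 2: denom=4−1·1/6=23/6; d'=(12−1·9/2)/(23/6)=45/23
back: M2=45/23
back: M1=9/2−1/6·45/23=96/23
M: M0=0, M1=96/23, M2=45/23, M3=0
seg 0: a=4, c=M0/2=0, d=(M1−M0)/(6·2)=8/23, b=Δ0−h0·(2M0+M1)/6=-225/46
seg 1: a=-3, c=M1/2=48/23, d=(M2−M1)/(6·1)=-17/46, b=Δ1−h1·(2M1+M2)/6=-33/46
seg 2: a=-2, c=M2/2=45/46, d=(M3−M2)/(6·1)=-15/46, b=Δ2−h2·(2M2+M3)/6=54/23
t_q=5/2 → seg 1, τ=1/2; S=-3+-33/46·τ+48/23·τ²+-17/46·τ³=-1061/368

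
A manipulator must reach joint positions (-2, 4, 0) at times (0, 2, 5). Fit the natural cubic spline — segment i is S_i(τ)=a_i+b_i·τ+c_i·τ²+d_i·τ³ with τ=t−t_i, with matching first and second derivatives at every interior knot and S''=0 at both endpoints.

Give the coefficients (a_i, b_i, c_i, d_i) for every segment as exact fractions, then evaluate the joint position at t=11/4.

  seg 0: a=-2 b=58/15 c=0 d=-13/60
  seg 1: a=4 b=19/15 c=-13/10 d=13/90
S(11/4) = 2739/640

Δ: Δ0=3, Δ1=-4/3
row 1: diag=10, rhs=-26; c'=3/10, d'=-13/5
back: M1=-13/5
M: M0=0, M1=-13/5, M2=0
seg 0: a=-2, c=M0/2=0, d=(M1−M0)/(6·2)=-13/60, b=Δ0−h0·(2M0+M1)/6=58/15
seg 1: a=4, c=M1/2=-13/10, d=(M2−M1)/(6·3)=13/90, b=Δ1−h1·(2M1+M2)/6=19/15
t_q=11/4 → seg 1, τ=3/4; S=4+19/15·τ+-13/10·τ²+13/90·τ³=2739/640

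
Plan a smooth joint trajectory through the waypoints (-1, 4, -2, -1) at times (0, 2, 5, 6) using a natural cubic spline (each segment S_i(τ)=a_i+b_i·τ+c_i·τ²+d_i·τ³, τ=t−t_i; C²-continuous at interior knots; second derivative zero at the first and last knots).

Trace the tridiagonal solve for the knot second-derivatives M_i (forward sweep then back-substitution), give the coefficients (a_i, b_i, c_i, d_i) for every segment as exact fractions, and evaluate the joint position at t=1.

  seg 0: a=-1 b=535/142 c=0 d=-45/142
  seg 1: a=4 b=-5/142 c=-135/71 d=59/142
  seg 2: a=-2 b=-16/71 c=261/142 d=-87/142
S(1) = 174/71

Δ: Δ0=5/2, Δ1=-2, Δ2=1
row 1: diag=10, rhs=-27; c'=3/10, d'=-27/10
row 2: denom=8−3·3/10=71/10; d'=(18−3·-27/10)/(71/10)=261/71
back: M2=261/71
back: M1=-27/10−3/10·261/71=-270/71
M: M0=0, M1=-270/71, M2=261/71, M3=0
seg 0: a=-1, c=M0/2=0, d=(M1−M0)/(6·2)=-45/142, b=Δ0−h0·(2M0+M1)/6=535/142
seg 1: a=4, c=M1/2=-135/71, d=(M2−M1)/(6·3)=59/142, b=Δ1−h1·(2M1+M2)/6=-5/142
seg 2: a=-2, c=M2/2=261/142, d=(M3−M2)/(6·1)=-87/142, b=Δ2−h2·(2M2+M3)/6=-16/71
t_q=1 → seg 0, τ=1; S=-1+535/142·τ+0·τ²+-45/142·τ³=174/71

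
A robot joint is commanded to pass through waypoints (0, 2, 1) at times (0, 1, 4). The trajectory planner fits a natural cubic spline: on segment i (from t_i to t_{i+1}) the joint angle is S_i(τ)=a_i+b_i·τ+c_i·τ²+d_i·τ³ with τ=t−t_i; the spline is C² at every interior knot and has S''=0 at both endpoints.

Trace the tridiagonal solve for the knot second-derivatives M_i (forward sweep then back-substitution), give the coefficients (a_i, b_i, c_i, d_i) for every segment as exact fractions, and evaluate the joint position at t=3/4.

Δ: Δ0=2, Δ1=-1/3
row 1: diag=8, rhs=-14; c'=3/8, d'=-7/4
back: M1=-7/4
M: M0=0, M1=-7/4, M2=0
seg 0: a=0, c=M0/2=0, d=(M1−M0)/(6·1)=-7/24, b=Δ0−h0·(2M0+M1)/6=55/24
seg 1: a=2, c=M1/2=-7/8, d=(M2−M1)/(6·3)=7/72, b=Δ1−h1·(2M1+M2)/6=17/12
t_q=3/4 → seg 0, τ=3/4; S=0+55/24·τ+0·τ²+-7/24·τ³=817/512

  seg 0: a=0 b=55/24 c=0 d=-7/24
  seg 1: a=2 b=17/12 c=-7/8 d=7/72
S(3/4) = 817/512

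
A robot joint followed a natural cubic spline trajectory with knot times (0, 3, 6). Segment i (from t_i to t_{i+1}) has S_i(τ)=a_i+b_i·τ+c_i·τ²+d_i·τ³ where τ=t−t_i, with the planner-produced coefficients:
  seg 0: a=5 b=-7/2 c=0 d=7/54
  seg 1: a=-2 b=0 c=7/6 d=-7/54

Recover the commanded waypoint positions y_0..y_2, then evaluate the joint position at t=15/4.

y_0=5 y_1=-2 y_2=5
S(15/4) = -179/128

y_0 = S_0(0) = a_0 = 5
y_1 = S_1(0) = a_1 = -2
y_2 = S_1(3) = 5
t_q=15/4 is in segment 1 (τ=3/4); S_1(τ)=-179/128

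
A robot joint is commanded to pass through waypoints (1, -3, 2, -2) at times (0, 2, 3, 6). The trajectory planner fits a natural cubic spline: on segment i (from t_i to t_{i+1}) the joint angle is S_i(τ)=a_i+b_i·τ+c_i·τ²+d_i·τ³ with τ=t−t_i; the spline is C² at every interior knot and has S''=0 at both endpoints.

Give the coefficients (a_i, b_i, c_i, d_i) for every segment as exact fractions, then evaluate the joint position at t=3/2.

  seg 0: a=1 b=-656/141 c=0 d=187/282
  seg 1: a=-3 b=466/141 c=187/47 d=-322/141
  seg 2: a=2 b=622/141 c=-135/47 d=15/47
S(3/2) = -2813/752

Δ: Δ0=-2, Δ1=5, Δ2=-4/3
row 1: diag=6, rhs=42; c'=1/6, d'=7
row 2: denom=8−1·1/6=47/6; d'=(-38−1·7)/(47/6)=-270/47
back: M2=-270/47
back: M1=7−1/6·-270/47=374/47
M: M0=0, M1=374/47, M2=-270/47, M3=0
seg 0: a=1, c=M0/2=0, d=(M1−M0)/(6·2)=187/282, b=Δ0−h0·(2M0+M1)/6=-656/141
seg 1: a=-3, c=M1/2=187/47, d=(M2−M1)/(6·1)=-322/141, b=Δ1−h1·(2M1+M2)/6=466/141
seg 2: a=2, c=M2/2=-135/47, d=(M3−M2)/(6·3)=15/47, b=Δ2−h2·(2M2+M3)/6=622/141
t_q=3/2 → seg 0, τ=3/2; S=1+-656/141·τ+0·τ²+187/282·τ³=-2813/752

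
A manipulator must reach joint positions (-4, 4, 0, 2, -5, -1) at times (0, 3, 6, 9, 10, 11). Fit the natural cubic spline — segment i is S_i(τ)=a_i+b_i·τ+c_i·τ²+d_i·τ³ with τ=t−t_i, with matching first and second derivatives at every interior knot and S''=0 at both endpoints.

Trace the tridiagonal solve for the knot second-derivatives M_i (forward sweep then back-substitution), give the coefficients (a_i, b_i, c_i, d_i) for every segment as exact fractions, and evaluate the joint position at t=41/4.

Δ: Δ0=8/3, Δ1=-4/3, Δ2=2/3, Δ3=-7, Δ4=4
row 1: diag=12, rhs=-24; c'=1/4, d'=-2
row 2: denom=12−3·1/4=45/4; d'=(12−3·-2)/(45/4)=8/5
row 3: denom=8−3·4/15=36/5; d'=(-46−3·8/5)/(36/5)=-127/18
row 4: denom=4−1·5/36=139/36; d'=(66−1·-127/18)/(139/36)=2630/139
back: M4=2630/139
back: M3=-127/18−5/36·2630/139=-1346/139
back: M2=8/5−4/15·-1346/139=1744/417
back: M1=-2−1/4·1744/417=-1270/417
M: M0=0, M1=-1270/417, M2=1744/417, M3=-1346/139, M4=2630/139, M5=0
seg 0: a=-4, c=M0/2=0, d=(M1−M0)/(6·3)=-635/3753, b=Δ0−h0·(2M0+M1)/6=1747/417
seg 1: a=4, c=M1/2=-635/417, d=(M2−M1)/(6·3)=1507/3753, b=Δ1−h1·(2M1+M2)/6=-158/417
seg 2: a=0, c=M2/2=872/417, d=(M3−M2)/(6·3)=-2891/3753, b=Δ2−h2·(2M2+M3)/6=553/417
seg 3: a=2, c=M3/2=-673/139, d=(M4−M3)/(6·1)=1988/417, b=Δ3−h3·(2M3+M4)/6=-2888/417
seg 4: a=-5, c=M4/2=1315/139, d=(M5−M4)/(6·1)=-1315/417, b=Δ4−h4·(2M4+M5)/6=-962/417
t_q=41/4 → seg 4, τ=1/4; S=-5+-962/417·τ+1315/139·τ²+-1315/417·τ³=-44789/8896

  seg 0: a=-4 b=1747/417 c=0 d=-635/3753
  seg 1: a=4 b=-158/417 c=-635/417 d=1507/3753
  seg 2: a=0 b=553/417 c=872/417 d=-2891/3753
  seg 3: a=2 b=-2888/417 c=-673/139 d=1988/417
  seg 4: a=-5 b=-962/417 c=1315/139 d=-1315/417
S(41/4) = -44789/8896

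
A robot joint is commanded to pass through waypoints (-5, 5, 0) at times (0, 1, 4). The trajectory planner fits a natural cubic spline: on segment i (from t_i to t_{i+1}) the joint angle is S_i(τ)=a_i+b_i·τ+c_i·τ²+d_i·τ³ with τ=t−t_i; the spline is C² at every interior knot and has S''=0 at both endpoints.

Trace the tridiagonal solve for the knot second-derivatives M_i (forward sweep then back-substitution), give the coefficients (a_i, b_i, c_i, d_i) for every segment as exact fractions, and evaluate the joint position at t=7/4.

Δ: Δ0=10, Δ1=-5/3
row 1: diag=8, rhs=-70; c'=3/8, d'=-35/4
back: M1=-35/4
M: M0=0, M1=-35/4, M2=0
seg 0: a=-5, c=M0/2=0, d=(M1−M0)/(6·1)=-35/24, b=Δ0−h0·(2M0+M1)/6=275/24
seg 1: a=5, c=M1/2=-35/8, d=(M2−M1)/(6·3)=35/72, b=Δ1−h1·(2M1+M2)/6=85/12
t_q=7/4 → seg 1, τ=3/4; S=5+85/12·τ+-35/8·τ²+35/72·τ³=4125/512

  seg 0: a=-5 b=275/24 c=0 d=-35/24
  seg 1: a=5 b=85/12 c=-35/8 d=35/72
S(7/4) = 4125/512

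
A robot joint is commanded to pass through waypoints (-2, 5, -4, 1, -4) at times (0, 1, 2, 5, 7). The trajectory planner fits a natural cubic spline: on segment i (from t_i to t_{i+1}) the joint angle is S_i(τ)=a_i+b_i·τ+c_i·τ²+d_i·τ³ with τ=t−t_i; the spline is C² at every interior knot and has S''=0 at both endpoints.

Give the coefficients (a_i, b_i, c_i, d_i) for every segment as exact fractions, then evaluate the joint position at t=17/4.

Δ: Δ0=7, Δ1=-9, Δ2=5/3, Δ3=-5/2
row 1: diag=4, rhs=-96; c'=1/4, d'=-24
row 2: denom=8−1·1/4=31/4; d'=(64−1·-24)/(31/4)=352/31
row 3: denom=10−3·12/31=274/31; d'=(-25−3·352/31)/(274/31)=-1831/274
back: M3=-1831/274
back: M2=352/31−12/31·-1831/274=1910/137
back: M1=-24−1/4·1910/137=-7531/274
M: M0=0, M1=-7531/274, M2=1910/137, M3=-1831/274, M4=0
seg 0: a=-2, c=M0/2=0, d=(M1−M0)/(6·1)=-7531/1644, b=Δ0−h0·(2M0+M1)/6=19039/1644
seg 1: a=5, c=M1/2=-7531/548, d=(M2−M1)/(6·1)=11351/1644, b=Δ1−h1·(2M1+M2)/6=-1777/822
seg 2: a=-4, c=M2/2=955/137, d=(M3−M2)/(6·3)=-5651/4932, b=Δ2−h2·(2M2+M3)/6=-14687/1644
seg 3: a=1, c=M3/2=-1831/548, d=(M4−M3)/(6·2)=1831/3288, b=Δ3−h3·(2M3+M4)/6=1607/822
t_q=17/4 → seg 2, τ=9/4; S=-4+-14687/1644·τ+955/137·τ²+-5651/4932·τ³=-65315/35072

  seg 0: a=-2 b=19039/1644 c=0 d=-7531/1644
  seg 1: a=5 b=-1777/822 c=-7531/548 d=11351/1644
  seg 2: a=-4 b=-14687/1644 c=955/137 d=-5651/4932
  seg 3: a=1 b=1607/822 c=-1831/548 d=1831/3288
S(17/4) = -65315/35072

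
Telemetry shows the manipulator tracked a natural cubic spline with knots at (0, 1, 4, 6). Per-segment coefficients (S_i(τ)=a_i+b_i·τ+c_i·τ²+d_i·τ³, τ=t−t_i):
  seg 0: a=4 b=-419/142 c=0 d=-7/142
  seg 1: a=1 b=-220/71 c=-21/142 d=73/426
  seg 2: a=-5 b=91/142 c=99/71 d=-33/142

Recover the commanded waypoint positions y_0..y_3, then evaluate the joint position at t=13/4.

y_0=4 y_1=1 y_2=-5 y_3=0
S(13/4) = -43337/9088

y_0 = S_0(0) = a_0 = 4
y_1 = S_1(0) = a_1 = 1
y_2 = S_2(0) = a_2 = -5
y_3 = S_2(2) = 0
t_q=13/4 is in segment 1 (τ=9/4); S_1(τ)=-43337/9088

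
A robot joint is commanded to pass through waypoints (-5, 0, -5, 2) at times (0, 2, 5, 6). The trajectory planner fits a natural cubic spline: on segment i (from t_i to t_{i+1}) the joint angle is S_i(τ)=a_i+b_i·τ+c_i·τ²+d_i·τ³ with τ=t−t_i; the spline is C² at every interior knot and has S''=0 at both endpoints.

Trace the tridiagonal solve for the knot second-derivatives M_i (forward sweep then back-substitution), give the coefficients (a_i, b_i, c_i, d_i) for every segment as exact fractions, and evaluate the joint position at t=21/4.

Δ: Δ0=5/2, Δ1=-5/3, Δ2=7
row 1: diag=10, rhs=-25; c'=3/10, d'=-5/2
row 2: denom=8−3·3/10=71/10; d'=(52−3·-5/2)/(71/10)=595/71
back: M2=595/71
back: M1=-5/2−3/10·595/71=-356/71
M: M0=0, M1=-356/71, M2=595/71, M3=0
seg 0: a=-5, c=M0/2=0, d=(M1−M0)/(6·2)=-89/213, b=Δ0−h0·(2M0+M1)/6=1777/426
seg 1: a=0, c=M1/2=-178/71, d=(M2−M1)/(6·3)=317/426, b=Δ1−h1·(2M1+M2)/6=-359/426
seg 2: a=-5, c=M2/2=595/142, d=(M3−M2)/(6·1)=-595/426, b=Δ2−h2·(2M2+M3)/6=896/213
t_q=21/4 → seg 2, τ=1/4; S=-5+896/213·τ+595/142·τ²+-595/426·τ³=-33701/9088

  seg 0: a=-5 b=1777/426 c=0 d=-89/213
  seg 1: a=0 b=-359/426 c=-178/71 d=317/426
  seg 2: a=-5 b=896/213 c=595/142 d=-595/426
S(21/4) = -33701/9088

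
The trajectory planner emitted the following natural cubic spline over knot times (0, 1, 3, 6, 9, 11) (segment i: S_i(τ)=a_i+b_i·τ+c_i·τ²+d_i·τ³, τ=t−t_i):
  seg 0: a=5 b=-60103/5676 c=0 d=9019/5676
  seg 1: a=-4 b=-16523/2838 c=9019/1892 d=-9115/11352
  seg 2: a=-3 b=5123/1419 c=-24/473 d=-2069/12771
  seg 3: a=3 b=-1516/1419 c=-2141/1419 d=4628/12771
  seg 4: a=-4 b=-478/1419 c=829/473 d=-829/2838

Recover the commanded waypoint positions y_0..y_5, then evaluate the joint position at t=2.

y_0=5 y_1=-4 y_2=-3 y_3=3 y_4=-4 y_5=0
S(2) = -22167/3784

y_0 = S_0(0) = a_0 = 5
y_1 = S_1(0) = a_1 = -4
y_2 = S_2(0) = a_2 = -3
y_3 = S_3(0) = a_3 = 3
y_4 = S_4(0) = a_4 = -4
y_5 = S_4(2) = 0
t_q=2 is in segment 1 (τ=1); S_1(τ)=-22167/3784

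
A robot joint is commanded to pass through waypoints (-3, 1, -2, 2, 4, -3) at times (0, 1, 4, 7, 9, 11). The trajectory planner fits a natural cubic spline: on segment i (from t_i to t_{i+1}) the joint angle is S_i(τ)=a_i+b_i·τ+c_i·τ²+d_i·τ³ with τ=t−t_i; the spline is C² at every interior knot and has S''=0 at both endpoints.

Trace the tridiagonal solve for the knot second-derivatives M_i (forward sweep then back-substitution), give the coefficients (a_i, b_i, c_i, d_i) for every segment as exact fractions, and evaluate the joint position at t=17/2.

  seg 0: a=-3 b=28819/6036 c=0 d=-4675/6036
  seg 1: a=1 b=7397/3018 c=-4675/2012 d=21245/54324
  seg 2: a=-2 b=-5621/6036 c=1805/1509 d=-7991/54324
  seg 3: a=2 b=6863/3018 c=-257/2012 d=-1537/6036
  seg 4: a=4 b=-3901/3018 c=-3331/2012 d=3331/12072
S(17/2) = 68637/16096

Δ: Δ0=4, Δ1=-1, Δ2=4/3, Δ3=1, Δ4=-7/2
row 1: diag=8, rhs=-30; c'=3/8, d'=-15/4
row 2: denom=12−3·3/8=87/8; d'=(14−3·-15/4)/(87/8)=202/87
row 3: denom=10−3·8/29=266/29; d'=(-2−3·202/87)/(266/29)=-130/133
row 4: denom=8−2·29/133=1006/133; d'=(-27−2·-130/133)/(1006/133)=-3331/1006
back: M4=-3331/1006
back: M3=-130/133−29/133·-3331/1006=-257/1006
back: M2=202/87−8/29·-257/1006=3610/1509
back: M1=-15/4−3/8·3610/1509=-4675/1006
M: M0=0, M1=-4675/1006, M2=3610/1509, M3=-257/1006, M4=-3331/1006, M5=0
seg 0: a=-3, c=M0/2=0, d=(M1−M0)/(6·1)=-4675/6036, b=Δ0−h0·(2M0+M1)/6=28819/6036
seg 1: a=1, c=M1/2=-4675/2012, d=(M2−M1)/(6·3)=21245/54324, b=Δ1−h1·(2M1+M2)/6=7397/3018
seg 2: a=-2, c=M2/2=1805/1509, d=(M3−M2)/(6·3)=-7991/54324, b=Δ2−h2·(2M2+M3)/6=-5621/6036
seg 3: a=2, c=M3/2=-257/2012, d=(M4−M3)/(6·2)=-1537/6036, b=Δ3−h3·(2M3+M4)/6=6863/3018
seg 4: a=4, c=M4/2=-3331/2012, d=(M5−M4)/(6·2)=3331/12072, b=Δ4−h4·(2M4+M5)/6=-3901/3018
t_q=17/2 → seg 3, τ=3/2; S=2+6863/3018·τ+-257/2012·τ²+-1537/6036·τ³=68637/16096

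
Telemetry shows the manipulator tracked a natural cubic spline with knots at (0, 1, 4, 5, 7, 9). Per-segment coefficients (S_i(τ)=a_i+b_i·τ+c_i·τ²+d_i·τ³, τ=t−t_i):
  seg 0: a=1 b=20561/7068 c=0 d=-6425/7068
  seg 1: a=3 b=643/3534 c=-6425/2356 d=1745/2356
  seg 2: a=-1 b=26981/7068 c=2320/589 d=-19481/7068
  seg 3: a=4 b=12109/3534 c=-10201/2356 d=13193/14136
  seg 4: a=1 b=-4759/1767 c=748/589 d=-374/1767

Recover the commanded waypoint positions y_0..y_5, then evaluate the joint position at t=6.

y_0=1 y_1=3 y_2=-1 y_3=4 y_4=1 y_5=-1
S(6) = 18989/4712

y_0 = S_0(0) = a_0 = 1
y_1 = S_1(0) = a_1 = 3
y_2 = S_2(0) = a_2 = -1
y_3 = S_3(0) = a_3 = 4
y_4 = S_4(0) = a_4 = 1
y_5 = S_4(2) = -1
t_q=6 is in segment 3 (τ=1); S_3(τ)=18989/4712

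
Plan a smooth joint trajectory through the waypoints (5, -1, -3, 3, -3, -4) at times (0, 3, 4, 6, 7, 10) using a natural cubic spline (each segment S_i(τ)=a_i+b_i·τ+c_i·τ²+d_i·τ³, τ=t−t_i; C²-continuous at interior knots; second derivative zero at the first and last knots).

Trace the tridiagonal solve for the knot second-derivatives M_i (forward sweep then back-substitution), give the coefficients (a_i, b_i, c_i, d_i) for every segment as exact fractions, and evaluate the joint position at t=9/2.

  seg 0: a=5 b=-2735/1953 c=0 d=-1171/17577
  seg 1: a=-1 b=-6248/1953 c=-1171/1953 d=1171/651
  seg 2: a=-3 b=1949/1953 c=9368/1953 d=-353/186
  seg 3: a=3 b=-5057/1953 c=-12871/1953 d=690/217
  seg 4: a=-3 b=-12169/1953 c=5759/1953 d=-5759/17577
S(9/2) = -16031/10416

Δ: Δ0=-2, Δ1=-2, Δ2=3, Δ3=-6, Δ4=-1/3
row 1: diag=8, rhs=0; c'=1/8, d'=0
row 2: denom=6−1·1/8=47/8; d'=(30−1·0)/(47/8)=240/47
row 3: denom=6−2·16/47=250/47; d'=(-54−2·240/47)/(250/47)=-1509/125
row 4: denom=8−1·47/250=1953/250; d'=(34−1·-1509/125)/(1953/250)=11518/1953
back: M4=11518/1953
back: M3=-1509/125−47/250·11518/1953=-25742/1953
back: M2=240/47−16/47·-25742/1953=18736/1953
back: M1=0−1/8·18736/1953=-2342/1953
M: M0=0, M1=-2342/1953, M2=18736/1953, M3=-25742/1953, M4=11518/1953, M5=0
seg 0: a=5, c=M0/2=0, d=(M1−M0)/(6·3)=-1171/17577, b=Δ0−h0·(2M0+M1)/6=-2735/1953
seg 1: a=-1, c=M1/2=-1171/1953, d=(M2−M1)/(6·1)=1171/651, b=Δ1−h1·(2M1+M2)/6=-6248/1953
seg 2: a=-3, c=M2/2=9368/1953, d=(M3−M2)/(6·2)=-353/186, b=Δ2−h2·(2M2+M3)/6=1949/1953
seg 3: a=3, c=M3/2=-12871/1953, d=(M4−M3)/(6·1)=690/217, b=Δ3−h3·(2M3+M4)/6=-5057/1953
seg 4: a=-3, c=M4/2=5759/1953, d=(M5−M4)/(6·3)=-5759/17577, b=Δ4−h4·(2M4+M5)/6=-12169/1953
t_q=9/2 → seg 2, τ=1/2; S=-3+1949/1953·τ+9368/1953·τ²+-353/186·τ³=-16031/10416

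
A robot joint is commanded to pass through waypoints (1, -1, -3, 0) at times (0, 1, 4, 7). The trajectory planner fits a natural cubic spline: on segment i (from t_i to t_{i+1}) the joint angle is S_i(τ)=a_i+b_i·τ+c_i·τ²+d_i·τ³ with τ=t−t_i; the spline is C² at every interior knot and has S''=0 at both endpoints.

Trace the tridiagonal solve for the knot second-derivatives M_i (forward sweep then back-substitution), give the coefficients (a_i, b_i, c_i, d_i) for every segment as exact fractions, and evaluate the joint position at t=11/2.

  seg 0: a=1 b=-185/87 c=0 d=11/87
  seg 1: a=-1 b=-152/87 c=11/29 d=-5/783
  seg 2: a=-3 b=31/87 c=28/87 d=-28/783
S(11/2) = -54/29

Δ: Δ0=-2, Δ1=-2/3, Δ2=1
row 1: diag=8, rhs=8; c'=3/8, d'=1
row 2: denom=12−3·3/8=87/8; d'=(10−3·1)/(87/8)=56/87
back: M2=56/87
back: M1=1−3/8·56/87=22/29
M: M0=0, M1=22/29, M2=56/87, M3=0
seg 0: a=1, c=M0/2=0, d=(M1−M0)/(6·1)=11/87, b=Δ0−h0·(2M0+M1)/6=-185/87
seg 1: a=-1, c=M1/2=11/29, d=(M2−M1)/(6·3)=-5/783, b=Δ1−h1·(2M1+M2)/6=-152/87
seg 2: a=-3, c=M2/2=28/87, d=(M3−M2)/(6·3)=-28/783, b=Δ2−h2·(2M2+M3)/6=31/87
t_q=11/2 → seg 2, τ=3/2; S=-3+31/87·τ+28/87·τ²+-28/783·τ³=-54/29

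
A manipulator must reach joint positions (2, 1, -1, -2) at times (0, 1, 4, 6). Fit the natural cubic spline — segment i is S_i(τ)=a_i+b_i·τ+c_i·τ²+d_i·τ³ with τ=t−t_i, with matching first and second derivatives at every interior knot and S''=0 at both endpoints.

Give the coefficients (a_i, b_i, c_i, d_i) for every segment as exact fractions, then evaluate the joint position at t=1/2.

  seg 0: a=2 b=-443/426 c=0 d=17/426
  seg 1: a=1 b=-196/213 c=17/142 d=-5/426
  seg 2: a=-1 b=-221/426 c=1/71 d=-1/426
S(1/2) = 1687/1136

Δ: Δ0=-1, Δ1=-2/3, Δ2=-1/2
row 1: diag=8, rhs=2; c'=3/8, d'=1/4
row 2: denom=10−3·3/8=71/8; d'=(1−3·1/4)/(71/8)=2/71
back: M2=2/71
back: M1=1/4−3/8·2/71=17/71
M: M0=0, M1=17/71, M2=2/71, M3=0
seg 0: a=2, c=M0/2=0, d=(M1−M0)/(6·1)=17/426, b=Δ0−h0·(2M0+M1)/6=-443/426
seg 1: a=1, c=M1/2=17/142, d=(M2−M1)/(6·3)=-5/426, b=Δ1−h1·(2M1+M2)/6=-196/213
seg 2: a=-1, c=M2/2=1/71, d=(M3−M2)/(6·2)=-1/426, b=Δ2−h2·(2M2+M3)/6=-221/426
t_q=1/2 → seg 0, τ=1/2; S=2+-443/426·τ+0·τ²+17/426·τ³=1687/1136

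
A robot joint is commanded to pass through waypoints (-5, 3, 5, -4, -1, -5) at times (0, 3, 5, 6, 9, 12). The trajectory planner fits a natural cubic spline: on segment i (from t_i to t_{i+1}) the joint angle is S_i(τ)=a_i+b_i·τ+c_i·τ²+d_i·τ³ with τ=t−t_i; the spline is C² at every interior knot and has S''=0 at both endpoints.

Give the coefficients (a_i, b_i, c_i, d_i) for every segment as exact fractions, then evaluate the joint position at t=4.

Δ: Δ0=8/3, Δ1=1, Δ2=-9, Δ3=1, Δ4=-4/3
row 1: diag=10, rhs=-10; c'=1/5, d'=-1
row 2: denom=6−2·1/5=28/5; d'=(-60−2·-1)/(28/5)=-145/14
row 3: denom=8−1·5/28=219/28; d'=(60−1·-145/14)/(219/28)=1970/219
row 4: denom=12−3·28/73=792/73; d'=(-14−3·1970/219)/(792/73)=-34/9
back: M4=-34/9
back: M3=1970/219−28/73·-34/9=94/9
back: M2=-145/14−5/28·94/9=-110/9
back: M1=-1−1/5·-110/9=13/9
M: M0=0, M1=13/9, M2=-110/9, M3=94/9, M4=-34/9, M5=0
seg 0: a=-5, c=M0/2=0, d=(M1−M0)/(6·3)=13/162, b=Δ0−h0·(2M0+M1)/6=35/18
seg 1: a=3, c=M1/2=13/18, d=(M2−M1)/(6·2)=-41/36, b=Δ1−h1·(2M1+M2)/6=37/9
seg 2: a=5, c=M2/2=-55/9, d=(M3−M2)/(6·1)=34/9, b=Δ2−h2·(2M2+M3)/6=-20/3
seg 3: a=-4, c=M3/2=47/9, d=(M4−M3)/(6·3)=-64/81, b=Δ3−h3·(2M3+M4)/6=-68/9
seg 4: a=-1, c=M4/2=-17/9, d=(M5−M4)/(6·3)=17/81, b=Δ4−h4·(2M4+M5)/6=22/9
t_q=4 → seg 1, τ=1; S=3+37/9·τ+13/18·τ²+-41/36·τ³=241/36

  seg 0: a=-5 b=35/18 c=0 d=13/162
  seg 1: a=3 b=37/9 c=13/18 d=-41/36
  seg 2: a=5 b=-20/3 c=-55/9 d=34/9
  seg 3: a=-4 b=-68/9 c=47/9 d=-64/81
  seg 4: a=-1 b=22/9 c=-17/9 d=17/81
S(4) = 241/36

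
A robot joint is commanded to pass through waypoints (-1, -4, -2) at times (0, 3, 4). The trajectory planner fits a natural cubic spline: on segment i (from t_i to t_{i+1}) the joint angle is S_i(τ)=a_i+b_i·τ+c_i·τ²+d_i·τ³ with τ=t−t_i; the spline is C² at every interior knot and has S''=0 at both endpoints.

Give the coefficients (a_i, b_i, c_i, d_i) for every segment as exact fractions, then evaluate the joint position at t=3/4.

Δ: Δ0=-1, Δ1=2
row 1: diag=8, rhs=18; c'=1/8, d'=9/4
back: M1=9/4
M: M0=0, M1=9/4, M2=0
seg 0: a=-1, c=M0/2=0, d=(M1−M0)/(6·3)=1/8, b=Δ0−h0·(2M0+M1)/6=-17/8
seg 1: a=-4, c=M1/2=9/8, d=(M2−M1)/(6·1)=-3/8, b=Δ1−h1·(2M1+M2)/6=5/4
t_q=3/4 → seg 0, τ=3/4; S=-1+-17/8·τ+0·τ²+1/8·τ³=-1301/512

  seg 0: a=-1 b=-17/8 c=0 d=1/8
  seg 1: a=-4 b=5/4 c=9/8 d=-3/8
S(3/4) = -1301/512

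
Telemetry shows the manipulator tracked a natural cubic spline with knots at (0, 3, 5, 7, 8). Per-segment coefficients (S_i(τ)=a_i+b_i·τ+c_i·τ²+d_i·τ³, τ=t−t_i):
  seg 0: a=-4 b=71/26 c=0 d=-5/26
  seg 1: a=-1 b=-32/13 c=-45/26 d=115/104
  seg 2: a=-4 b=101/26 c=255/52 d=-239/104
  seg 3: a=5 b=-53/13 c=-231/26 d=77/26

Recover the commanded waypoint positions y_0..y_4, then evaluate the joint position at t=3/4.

y_0=-4 y_1=-1 y_2=-4 y_3=5 y_4=-5
S(3/4) = -3383/1664

y_0 = S_0(0) = a_0 = -4
y_1 = S_1(0) = a_1 = -1
y_2 = S_2(0) = a_2 = -4
y_3 = S_3(0) = a_3 = 5
y_4 = S_3(1) = -5
t_q=3/4 is in segment 0 (τ=3/4); S_0(τ)=-3383/1664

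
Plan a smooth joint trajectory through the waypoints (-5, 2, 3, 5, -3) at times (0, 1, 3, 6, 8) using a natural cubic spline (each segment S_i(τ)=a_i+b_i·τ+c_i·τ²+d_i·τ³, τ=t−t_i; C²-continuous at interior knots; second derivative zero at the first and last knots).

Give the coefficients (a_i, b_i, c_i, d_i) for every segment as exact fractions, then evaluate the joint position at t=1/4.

Δ: Δ0=7, Δ1=1/2, Δ2=2/3, Δ3=-4
row 1: diag=6, rhs=-39; c'=1/3, d'=-13/2
row 2: denom=10−2·1/3=28/3; d'=(1−2·-13/2)/(28/3)=3/2
row 3: denom=10−3·9/28=253/28; d'=(-28−3·3/2)/(253/28)=-910/253
back: M3=-910/253
back: M2=3/2−9/28·-910/253=672/253
back: M1=-13/2−1/3·672/253=-3737/506
M: M0=0, M1=-3737/506, M2=672/253, M3=-910/253, M4=0
seg 0: a=-5, c=M0/2=0, d=(M1−M0)/(6·1)=-3737/3036, b=Δ0−h0·(2M0+M1)/6=24989/3036
seg 1: a=2, c=M1/2=-3737/1012, d=(M2−M1)/(6·2)=5081/6072, b=Δ1−h1·(2M1+M2)/6=6889/1518
seg 2: a=3, c=M2/2=336/253, d=(M3−M2)/(6·3)=-791/2277, b=Δ2−h2·(2M2+M3)/6=-145/759
seg 3: a=5, c=M3/2=-455/253, d=(M4−M3)/(6·2)=455/1518, b=Δ3−h3·(2M3+M4)/6=-1216/759
t_q=1/4 → seg 0, τ=1/4; S=-5+24989/3036·τ+0·τ²+-3737/3036·τ³=-191811/64768

  seg 0: a=-5 b=24989/3036 c=0 d=-3737/3036
  seg 1: a=2 b=6889/1518 c=-3737/1012 d=5081/6072
  seg 2: a=3 b=-145/759 c=336/253 d=-791/2277
  seg 3: a=5 b=-1216/759 c=-455/253 d=455/1518
S(1/4) = -191811/64768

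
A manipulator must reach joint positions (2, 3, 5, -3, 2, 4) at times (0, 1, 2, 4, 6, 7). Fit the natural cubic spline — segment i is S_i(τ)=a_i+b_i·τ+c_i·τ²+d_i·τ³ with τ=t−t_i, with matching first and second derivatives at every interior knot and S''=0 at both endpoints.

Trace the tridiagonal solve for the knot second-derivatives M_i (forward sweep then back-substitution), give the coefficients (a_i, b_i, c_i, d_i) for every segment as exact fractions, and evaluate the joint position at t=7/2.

  seg 0: a=2 b=83/229 c=0 d=146/229
  seg 1: a=3 b=521/229 c=438/229 d=-501/229
  seg 2: a=5 b=-106/229 c=-1065/229 d=330/229
  seg 3: a=-3 b=-406/229 c=915/229 d=-1703/1832
  seg 4: a=2 b=1399/458 c=-1449/916 d=483/916
S(7/2) = -593/458

Δ: Δ0=1, Δ1=2, Δ2=-4, Δ3=5/2, Δ4=2
row 1: diag=4, rhs=6; c'=1/4, d'=3/2
row 2: denom=6−1·1/4=23/4; d'=(-36−1·3/2)/(23/4)=-150/23
row 3: denom=8−2·8/23=168/23; d'=(39−2·-150/23)/(168/23)=57/8
row 4: denom=6−2·23/84=229/42; d'=(-3−2·57/8)/(229/42)=-1449/458
back: M4=-1449/458
back: M3=57/8−23/84·-1449/458=1830/229
back: M2=-150/23−8/23·1830/229=-2130/229
back: M1=3/2−1/4·-2130/229=876/229
M: M0=0, M1=876/229, M2=-2130/229, M3=1830/229, M4=-1449/458, M5=0
seg 0: a=2, c=M0/2=0, d=(M1−M0)/(6·1)=146/229, b=Δ0−h0·(2M0+M1)/6=83/229
seg 1: a=3, c=M1/2=438/229, d=(M2−M1)/(6·1)=-501/229, b=Δ1−h1·(2M1+M2)/6=521/229
seg 2: a=5, c=M2/2=-1065/229, d=(M3−M2)/(6·2)=330/229, b=Δ2−h2·(2M2+M3)/6=-106/229
seg 3: a=-3, c=M3/2=915/229, d=(M4−M3)/(6·2)=-1703/1832, b=Δ3−h3·(2M3+M4)/6=-406/229
seg 4: a=2, c=M4/2=-1449/916, d=(M5−M4)/(6·1)=483/916, b=Δ4−h4·(2M4+M5)/6=1399/458
t_q=7/2 → seg 2, τ=3/2; S=5+-106/229·τ+-1065/229·τ²+330/229·τ³=-593/458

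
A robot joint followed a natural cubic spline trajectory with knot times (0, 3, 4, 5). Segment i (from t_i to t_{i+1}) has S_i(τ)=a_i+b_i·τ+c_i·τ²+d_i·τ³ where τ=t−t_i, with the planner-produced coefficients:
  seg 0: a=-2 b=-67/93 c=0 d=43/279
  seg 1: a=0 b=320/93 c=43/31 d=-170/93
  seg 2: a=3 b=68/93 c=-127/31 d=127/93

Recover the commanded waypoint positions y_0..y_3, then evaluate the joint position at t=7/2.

y_0=-2 y_1=0 y_2=3 y_3=1
S(7/2) = 57/31

y_0 = S_0(0) = a_0 = -2
y_1 = S_1(0) = a_1 = 0
y_2 = S_2(0) = a_2 = 3
y_3 = S_2(1) = 1
t_q=7/2 is in segment 1 (τ=1/2); S_1(τ)=57/31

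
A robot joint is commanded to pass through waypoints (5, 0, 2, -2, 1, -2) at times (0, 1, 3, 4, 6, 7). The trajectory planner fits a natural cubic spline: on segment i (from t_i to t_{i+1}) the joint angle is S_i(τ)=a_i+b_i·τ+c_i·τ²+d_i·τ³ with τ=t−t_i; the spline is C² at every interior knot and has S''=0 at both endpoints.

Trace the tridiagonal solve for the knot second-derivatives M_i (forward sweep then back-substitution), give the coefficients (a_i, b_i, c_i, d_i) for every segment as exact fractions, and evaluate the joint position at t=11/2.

Δ: Δ0=-5, Δ1=1, Δ2=-4, Δ3=3/2, Δ4=-3
row 1: diag=6, rhs=36; c'=1/3, d'=6
row 2: denom=6−2·1/3=16/3; d'=(-30−2·6)/(16/3)=-63/8
row 3: denom=6−1·3/16=93/16; d'=(33−1·-63/8)/(93/16)=218/31
row 4: denom=6−2·32/93=494/93; d'=(-27−2·218/31)/(494/93)=-201/26
back: M4=-201/26
back: M3=218/31−32/93·-201/26=126/13
back: M2=-63/8−3/16·126/13=-126/13
back: M1=6−1/3·-126/13=120/13
M: M0=0, M1=120/13, M2=-126/13, M3=126/13, M4=-201/26, M5=0
seg 0: a=5, c=M0/2=0, d=(M1−M0)/(6·1)=20/13, b=Δ0−h0·(2M0+M1)/6=-85/13
seg 1: a=0, c=M1/2=60/13, d=(M2−M1)/(6·2)=-41/26, b=Δ1−h1·(2M1+M2)/6=-25/13
seg 2: a=2, c=M2/2=-63/13, d=(M3−M2)/(6·1)=42/13, b=Δ2−h2·(2M2+M3)/6=-31/13
seg 3: a=-2, c=M3/2=63/13, d=(M4−M3)/(6·2)=-151/104, b=Δ3−h3·(2M3+M4)/6=-31/13
seg 4: a=1, c=M4/2=-201/52, d=(M5−M4)/(6·1)=67/52, b=Δ4−h4·(2M4+M5)/6=-11/26
t_q=11/2 → seg 3, τ=3/2; S=-2+-31/13·τ+63/13·τ²+-151/104·τ³=355/832

  seg 0: a=5 b=-85/13 c=0 d=20/13
  seg 1: a=0 b=-25/13 c=60/13 d=-41/26
  seg 2: a=2 b=-31/13 c=-63/13 d=42/13
  seg 3: a=-2 b=-31/13 c=63/13 d=-151/104
  seg 4: a=1 b=-11/26 c=-201/52 d=67/52
S(11/2) = 355/832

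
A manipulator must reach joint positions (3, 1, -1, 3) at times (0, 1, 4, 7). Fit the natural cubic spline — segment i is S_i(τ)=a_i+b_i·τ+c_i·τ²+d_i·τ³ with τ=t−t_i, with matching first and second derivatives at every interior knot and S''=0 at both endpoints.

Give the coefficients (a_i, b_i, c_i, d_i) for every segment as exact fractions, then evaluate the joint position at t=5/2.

Δ: Δ0=-2, Δ1=-2/3, Δ2=4/3
row 1: diag=8, rhs=8; c'=3/8, d'=1
row 2: denom=12−3·3/8=87/8; d'=(12−3·1)/(87/8)=24/29
back: M2=24/29
back: M1=1−3/8·24/29=20/29
M: M0=0, M1=20/29, M2=24/29, M3=0
seg 0: a=3, c=M0/2=0, d=(M1−M0)/(6·1)=10/87, b=Δ0−h0·(2M0+M1)/6=-184/87
seg 1: a=1, c=M1/2=10/29, d=(M2−M1)/(6·3)=2/261, b=Δ1−h1·(2M1+M2)/6=-154/87
seg 2: a=-1, c=M2/2=12/29, d=(M3−M2)/(6·3)=-4/87, b=Δ2−h2·(2M2+M3)/6=44/87
t_q=5/2 → seg 1, τ=3/2; S=1+-154/87·τ+10/29·τ²+2/261·τ³=-99/116

  seg 0: a=3 b=-184/87 c=0 d=10/87
  seg 1: a=1 b=-154/87 c=10/29 d=2/261
  seg 2: a=-1 b=44/87 c=12/29 d=-4/87
S(5/2) = -99/116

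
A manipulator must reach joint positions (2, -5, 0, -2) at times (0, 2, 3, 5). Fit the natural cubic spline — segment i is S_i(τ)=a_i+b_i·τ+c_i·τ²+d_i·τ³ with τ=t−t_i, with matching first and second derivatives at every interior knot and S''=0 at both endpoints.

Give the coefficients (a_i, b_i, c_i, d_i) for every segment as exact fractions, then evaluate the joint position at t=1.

Δ: Δ0=-7/2, Δ1=5, Δ2=-1
row 1: diag=6, rhs=51; c'=1/6, d'=17/2
row 2: denom=6−1·1/6=35/6; d'=(-36−1·17/2)/(35/6)=-267/35
back: M2=-267/35
back: M1=17/2−1/6·-267/35=342/35
M: M0=0, M1=342/35, M2=-267/35, M3=0
seg 0: a=2, c=M0/2=0, d=(M1−M0)/(6·2)=57/70, b=Δ0−h0·(2M0+M1)/6=-473/70
seg 1: a=-5, c=M1/2=171/35, d=(M2−M1)/(6·1)=-29/10, b=Δ1−h1·(2M1+M2)/6=211/70
seg 2: a=0, c=M2/2=-267/70, d=(M3−M2)/(6·2)=89/140, b=Δ2−h2·(2M2+M3)/6=143/35
t_q=1 → seg 0, τ=1; S=2+-473/70·τ+0·τ²+57/70·τ³=-138/35

  seg 0: a=2 b=-473/70 c=0 d=57/70
  seg 1: a=-5 b=211/70 c=171/35 d=-29/10
  seg 2: a=0 b=143/35 c=-267/70 d=89/140
S(1) = -138/35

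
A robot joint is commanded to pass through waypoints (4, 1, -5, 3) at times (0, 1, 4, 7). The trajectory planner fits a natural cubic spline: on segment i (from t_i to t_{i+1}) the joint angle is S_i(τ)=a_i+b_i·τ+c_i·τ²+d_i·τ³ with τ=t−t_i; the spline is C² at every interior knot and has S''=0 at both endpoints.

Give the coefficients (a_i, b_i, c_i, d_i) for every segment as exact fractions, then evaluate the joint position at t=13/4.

  seg 0: a=4 b=-259/87 c=0 d=-2/87
  seg 1: a=1 b=-265/87 c=-2/29 d=109/783
  seg 2: a=-5 b=26/87 c=103/87 d=-103/783
S(13/4) = -8569/1856

Δ: Δ0=-3, Δ1=-2, Δ2=8/3
row 1: diag=8, rhs=6; c'=3/8, d'=3/4
row 2: denom=12−3·3/8=87/8; d'=(28−3·3/4)/(87/8)=206/87
back: M2=206/87
back: M1=3/4−3/8·206/87=-4/29
M: M0=0, M1=-4/29, M2=206/87, M3=0
seg 0: a=4, c=M0/2=0, d=(M1−M0)/(6·1)=-2/87, b=Δ0−h0·(2M0+M1)/6=-259/87
seg 1: a=1, c=M1/2=-2/29, d=(M2−M1)/(6·3)=109/783, b=Δ1−h1·(2M1+M2)/6=-265/87
seg 2: a=-5, c=M2/2=103/87, d=(M3−M2)/(6·3)=-103/783, b=Δ2−h2·(2M2+M3)/6=26/87
t_q=13/4 → seg 1, τ=9/4; S=1+-265/87·τ+-2/29·τ²+109/783·τ³=-8569/1856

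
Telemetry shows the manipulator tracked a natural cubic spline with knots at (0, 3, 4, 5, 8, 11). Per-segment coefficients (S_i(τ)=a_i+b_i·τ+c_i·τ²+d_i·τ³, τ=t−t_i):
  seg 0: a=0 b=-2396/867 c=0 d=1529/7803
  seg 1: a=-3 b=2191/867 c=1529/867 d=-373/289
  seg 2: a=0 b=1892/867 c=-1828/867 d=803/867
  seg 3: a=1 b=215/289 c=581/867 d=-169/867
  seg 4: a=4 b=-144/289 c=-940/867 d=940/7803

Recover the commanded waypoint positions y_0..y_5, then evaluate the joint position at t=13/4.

y_0 = S_0(0) = a_0 = 0
y_1 = S_1(0) = a_1 = -3
y_2 = S_2(0) = a_2 = 0
y_3 = S_3(0) = a_3 = 1
y_4 = S_4(0) = a_4 = 4
y_5 = S_4(3) = -4
t_q=13/4 is in segment 1 (τ=1/4); S_1(τ)=-42137/18496

y_0=0 y_1=-3 y_2=0 y_3=1 y_4=4 y_5=-4
S(13/4) = -42137/18496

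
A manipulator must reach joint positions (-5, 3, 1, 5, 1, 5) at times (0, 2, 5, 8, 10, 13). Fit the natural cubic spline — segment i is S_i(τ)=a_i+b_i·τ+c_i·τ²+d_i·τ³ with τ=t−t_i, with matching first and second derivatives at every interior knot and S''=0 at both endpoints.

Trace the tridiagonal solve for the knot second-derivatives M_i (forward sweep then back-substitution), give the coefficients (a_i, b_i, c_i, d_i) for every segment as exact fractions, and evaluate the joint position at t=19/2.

  seg 0: a=-5 b=4234/813 c=0 d=-491/1626
  seg 1: a=3 b=1288/813 c=-491/271 d=863/2439
  seg 2: a=1 b=217/813 c=372/271 d=-827/2439
  seg 3: a=5 b=-530/813 c=-455/271 d=817/1626
  seg 4: a=1 b=-1088/813 c=362/271 d=-362/2439
S(19/2) = 8413/4336

Δ: Δ0=4, Δ1=-2/3, Δ2=4/3, Δ3=-2, Δ4=4/3
row 1: diag=10, rhs=-28; c'=3/10, d'=-14/5
row 2: denom=12−3·3/10=111/10; d'=(12−3·-14/5)/(111/10)=68/37
row 3: denom=10−3·10/37=340/37; d'=(-20−3·68/37)/(340/37)=-236/85
row 4: denom=10−2·37/170=813/85; d'=(20−2·-236/85)/(813/85)=724/271
back: M4=724/271
back: M3=-236/85−37/170·724/271=-910/271
back: M2=68/37−10/37·-910/271=744/271
back: M1=-14/5−3/10·744/271=-982/271
M: M0=0, M1=-982/271, M2=744/271, M3=-910/271, M4=724/271, M5=0
seg 0: a=-5, c=M0/2=0, d=(M1−M0)/(6·2)=-491/1626, b=Δ0−h0·(2M0+M1)/6=4234/813
seg 1: a=3, c=M1/2=-491/271, d=(M2−M1)/(6·3)=863/2439, b=Δ1−h1·(2M1+M2)/6=1288/813
seg 2: a=1, c=M2/2=372/271, d=(M3−M2)/(6·3)=-827/2439, b=Δ2−h2·(2M2+M3)/6=217/813
seg 3: a=5, c=M3/2=-455/271, d=(M4−M3)/(6·2)=817/1626, b=Δ3−h3·(2M3+M4)/6=-530/813
seg 4: a=1, c=M4/2=362/271, d=(M5−M4)/(6·3)=-362/2439, b=Δ4−h4·(2M4+M5)/6=-1088/813
t_q=19/2 → seg 3, τ=3/2; S=5+-530/813·τ+-455/271·τ²+817/1626·τ³=8413/4336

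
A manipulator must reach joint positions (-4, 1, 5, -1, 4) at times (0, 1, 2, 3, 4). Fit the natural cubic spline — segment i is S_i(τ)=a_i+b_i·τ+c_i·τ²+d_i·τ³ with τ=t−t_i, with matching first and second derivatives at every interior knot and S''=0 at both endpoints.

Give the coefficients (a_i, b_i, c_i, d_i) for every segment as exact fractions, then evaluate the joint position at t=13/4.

Δ: Δ0=5, Δ1=4, Δ2=-6, Δ3=5
row 1: diag=4, rhs=-6; c'=1/4, d'=-3/2
row 2: denom=4−1·1/4=15/4; d'=(-60−1·-3/2)/(15/4)=-78/5
row 3: denom=4−1·4/15=56/15; d'=(66−1·-78/5)/(56/15)=153/7
back: M3=153/7
back: M2=-78/5−4/15·153/7=-150/7
back: M1=-3/2−1/4·-150/7=27/7
M: M0=0, M1=27/7, M2=-150/7, M3=153/7, M4=0
seg 0: a=-4, c=M0/2=0, d=(M1−M0)/(6·1)=9/14, b=Δ0−h0·(2M0+M1)/6=61/14
seg 1: a=1, c=M1/2=27/14, d=(M2−M1)/(6·1)=-59/14, b=Δ1−h1·(2M1+M2)/6=44/7
seg 2: a=5, c=M2/2=-75/7, d=(M3−M2)/(6·1)=101/14, b=Δ2−h2·(2M2+M3)/6=-5/2
seg 3: a=-1, c=M3/2=153/14, d=(M4−M3)/(6·1)=-51/14, b=Δ3−h3·(2M3+M4)/6=-16/7
t_q=13/4 → seg 3, τ=1/4; S=-1+-16/7·τ+153/14·τ²+-51/14·τ³=-121/128

  seg 0: a=-4 b=61/14 c=0 d=9/14
  seg 1: a=1 b=44/7 c=27/14 d=-59/14
  seg 2: a=5 b=-5/2 c=-75/7 d=101/14
  seg 3: a=-1 b=-16/7 c=153/14 d=-51/14
S(13/4) = -121/128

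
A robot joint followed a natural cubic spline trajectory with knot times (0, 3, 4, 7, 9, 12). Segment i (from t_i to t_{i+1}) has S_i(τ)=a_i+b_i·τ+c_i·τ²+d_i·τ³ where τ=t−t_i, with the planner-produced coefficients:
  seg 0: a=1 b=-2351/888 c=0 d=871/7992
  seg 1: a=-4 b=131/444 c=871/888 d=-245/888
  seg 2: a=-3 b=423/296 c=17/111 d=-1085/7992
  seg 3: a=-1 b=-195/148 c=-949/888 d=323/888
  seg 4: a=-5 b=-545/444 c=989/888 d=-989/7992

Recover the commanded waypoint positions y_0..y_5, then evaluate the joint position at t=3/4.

y_0=1 y_1=-4 y_2=-3 y_3=-1 y_4=-5 y_5=-2
S(3/4) = -17801/18944

y_0 = S_0(0) = a_0 = 1
y_1 = S_1(0) = a_1 = -4
y_2 = S_2(0) = a_2 = -3
y_3 = S_3(0) = a_3 = -1
y_4 = S_4(0) = a_4 = -5
y_5 = S_4(3) = -2
t_q=3/4 is in segment 0 (τ=3/4); S_0(τ)=-17801/18944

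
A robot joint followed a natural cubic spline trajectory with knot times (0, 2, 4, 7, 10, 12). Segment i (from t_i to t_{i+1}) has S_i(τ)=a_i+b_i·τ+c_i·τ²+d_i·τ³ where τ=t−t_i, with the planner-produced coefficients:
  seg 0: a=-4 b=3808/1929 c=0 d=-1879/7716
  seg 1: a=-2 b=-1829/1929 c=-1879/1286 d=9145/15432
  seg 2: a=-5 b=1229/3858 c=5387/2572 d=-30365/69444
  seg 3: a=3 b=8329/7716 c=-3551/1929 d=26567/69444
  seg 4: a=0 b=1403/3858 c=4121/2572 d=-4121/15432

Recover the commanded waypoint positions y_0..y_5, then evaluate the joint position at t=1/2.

y_0 = S_0(0) = a_0 = -4
y_1 = S_1(0) = a_1 = -2
y_2 = S_2(0) = a_2 = -5
y_3 = S_3(0) = a_3 = 3
y_4 = S_4(0) = a_4 = 0
y_5 = S_4(2) = 5
t_q=1/2 is in segment 0 (τ=1/2); S_0(τ)=-62621/20576

y_0=-4 y_1=-2 y_2=-5 y_3=3 y_4=0 y_5=5
S(1/2) = -62621/20576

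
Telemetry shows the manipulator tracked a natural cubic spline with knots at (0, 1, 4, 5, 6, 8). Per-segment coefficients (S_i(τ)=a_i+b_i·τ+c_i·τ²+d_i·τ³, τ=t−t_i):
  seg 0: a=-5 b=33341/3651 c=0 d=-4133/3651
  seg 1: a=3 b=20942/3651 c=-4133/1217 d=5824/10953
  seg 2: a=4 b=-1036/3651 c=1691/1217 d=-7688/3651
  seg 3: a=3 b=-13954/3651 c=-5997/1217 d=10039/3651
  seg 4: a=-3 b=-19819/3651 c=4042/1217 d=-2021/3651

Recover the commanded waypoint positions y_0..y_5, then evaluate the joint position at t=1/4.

y_0=-5 y_1=3 y_2=4 y_3=3 y_4=-3 y_5=-5
S(1/4) = -212999/77888

y_0 = S_0(0) = a_0 = -5
y_1 = S_1(0) = a_1 = 3
y_2 = S_2(0) = a_2 = 4
y_3 = S_3(0) = a_3 = 3
y_4 = S_4(0) = a_4 = -3
y_5 = S_4(2) = -5
t_q=1/4 is in segment 0 (τ=1/4); S_0(τ)=-212999/77888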